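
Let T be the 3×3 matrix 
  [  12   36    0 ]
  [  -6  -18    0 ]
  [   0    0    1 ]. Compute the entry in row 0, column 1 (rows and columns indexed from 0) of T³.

1296

Characteristic polynomial: μ^3 + 5μ^2 - 6μ = μ(μ - 1)(μ + 6), so the eigenvalues are -6, 0, 1.
μ=0: eigenvector (3, -1, 0).
μ=-6: eigenvector (-2, 1, 0).
μ=1: eigenvector (0, 0, 1).
P = [[3, -2, 0], [-1, 1, 0], [0, 0, 1]], D = diag(0, -6, 1), P⁻¹ = [[1, 2, 0], [1, 3, 0], [0, 0, 1]].
T³ = P·diag(0, -216, 1)·P⁻¹ = [[432, 1296, 0], [-216, -648, 0], [0, 0, 1]].
The requested entry is 1296.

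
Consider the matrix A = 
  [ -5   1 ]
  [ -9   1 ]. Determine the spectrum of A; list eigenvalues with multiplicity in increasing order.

Characteristic polynomial: p(s) = s^2 + 4s + 4 = (s + 2)^2.
Roots (with multiplicity): -2, -2.

-2, -2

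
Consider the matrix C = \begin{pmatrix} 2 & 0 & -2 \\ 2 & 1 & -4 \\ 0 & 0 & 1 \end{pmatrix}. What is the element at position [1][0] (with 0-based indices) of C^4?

Characteristic polynomial: s^3 - 4s^2 + 5s - 2 = (s - 2)(s - 1)^2, so the eigenvalues are 1, 1, 2.
s=1: eigenvector (0, 1, 0).
s=2: eigenvector (1, 2, 0).
s=1: eigenvector (2, -2, 1).
P = [[0, 1, 2], [1, 2, -2], [0, 0, 1]], D = diag(1, 2, 1), P⁻¹ = [[-2, 1, 6], [1, 0, -2], [0, 0, 1]].
C⁴ = P·diag(1, 16, 1)·P⁻¹ = [[16, 0, -30], [30, 1, -60], [0, 0, 1]].
The requested entry is 30.

30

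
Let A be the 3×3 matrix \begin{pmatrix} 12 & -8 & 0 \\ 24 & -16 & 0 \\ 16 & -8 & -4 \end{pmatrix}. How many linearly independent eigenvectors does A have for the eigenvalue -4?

2

A + 4I = [[16, -8, 0], [24, -12, 0], [16, -8, 0]].
This matrix has rank 1, so its null space has dimension 3 − 1 = 2.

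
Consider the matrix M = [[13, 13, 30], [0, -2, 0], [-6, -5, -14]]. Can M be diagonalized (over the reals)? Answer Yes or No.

Characteristic polynomial: p(λ) = λ^3 + 3λ^2 - 4 = (λ - 1)(λ + 2)^2.
λ = -2 has algebraic multiplicity 2; rank(M + 2I) = 2, so geometric multiplicity = 1.
Geometric multiplicity < algebraic multiplicity, so M is not diagonalizable.

No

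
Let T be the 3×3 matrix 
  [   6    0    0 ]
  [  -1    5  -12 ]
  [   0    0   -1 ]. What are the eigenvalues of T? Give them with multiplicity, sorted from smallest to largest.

-1, 5, 6

Characteristic polynomial: p(μ) = μ^3 - 10μ^2 + 19μ + 30 = (μ - 6)(μ - 5)(μ + 1).
Roots (with multiplicity): -1, 5, 6.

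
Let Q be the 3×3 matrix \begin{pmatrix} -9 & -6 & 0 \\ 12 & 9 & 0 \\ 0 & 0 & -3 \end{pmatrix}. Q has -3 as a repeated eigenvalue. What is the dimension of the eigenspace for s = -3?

2

Q + 3I = [[-6, -6, 0], [12, 12, 0], [0, 0, 0]].
This matrix has rank 1, so its null space has dimension 3 − 1 = 2.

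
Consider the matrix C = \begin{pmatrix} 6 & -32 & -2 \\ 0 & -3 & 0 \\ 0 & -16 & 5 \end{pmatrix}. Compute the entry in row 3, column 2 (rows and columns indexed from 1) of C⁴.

-1088

Characteristic polynomial: s^3 - 8s^2 - 3s + 90 = (s - 6)(s - 5)(s + 3), so the eigenvalues are -3, 5, 6.
s=-3: eigenvector (4, 1, 2).
s=6: eigenvector (1, 0, 0).
s=5: eigenvector (2, 0, 1).
P = [[4, 1, 2], [1, 0, 0], [2, 0, 1]], D = diag(-3, 6, 5), P⁻¹ = [[0, 1, 0], [1, 0, -2], [0, -2, 1]].
C⁴ = P·diag(81, 1296, 625)·P⁻¹ = [[1296, -2176, -1342], [0, 81, 0], [0, -1088, 625]].
The requested entry is -1088.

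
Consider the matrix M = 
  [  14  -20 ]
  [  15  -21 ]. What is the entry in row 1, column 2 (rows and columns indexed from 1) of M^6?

Characteristic polynomial: λ^2 + 7λ + 6 = (λ + 1)(λ + 6), so the eigenvalues are -6, -1.
λ=-6: eigenvector (1, 1).
λ=-1: eigenvector (4, 3).
P = [[1, 4], [1, 3]], D = diag(-6, -1), P⁻¹ = [[-3, 4], [1, -1]].
M⁶ = P·diag(46656, 1)·P⁻¹ = [[-139964, 186620], [-139965, 186621]].
The requested entry is 186620.

186620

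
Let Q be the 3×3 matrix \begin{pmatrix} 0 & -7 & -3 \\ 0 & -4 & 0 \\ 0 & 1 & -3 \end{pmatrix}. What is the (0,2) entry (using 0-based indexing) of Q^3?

Characteristic polynomial: μ^3 + 7μ^2 + 12μ = μ(μ + 3)(μ + 4), so the eigenvalues are -4, -3, 0.
μ=-3: eigenvector (1, 0, 1).
μ=-4: eigenvector (1, 1, -1).
μ=0: eigenvector (1, 0, 0).
P = [[1, 1, 1], [0, 1, 0], [1, -1, 0]], D = diag(-3, -4, 0), P⁻¹ = [[0, 1, 1], [0, 1, 0], [1, -2, -1]].
Q³ = P·diag(-27, -64, 0)·P⁻¹ = [[0, -91, -27], [0, -64, 0], [0, 37, -27]].
The requested entry is -27.

-27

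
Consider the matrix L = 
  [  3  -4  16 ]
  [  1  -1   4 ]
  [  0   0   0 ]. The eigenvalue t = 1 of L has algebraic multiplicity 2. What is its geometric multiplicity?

L − 1I = [[2, -4, 16], [1, -2, 4], [0, 0, -1]].
This matrix has rank 2, so its null space has dimension 3 − 2 = 1.

1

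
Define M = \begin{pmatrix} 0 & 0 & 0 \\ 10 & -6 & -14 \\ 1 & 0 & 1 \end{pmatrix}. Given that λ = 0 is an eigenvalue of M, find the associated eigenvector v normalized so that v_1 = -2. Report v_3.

M = [[0, 0, 0], [10, -6, -14], [1, 0, 1]].
Solving (M)v = 0 gives the eigenspace spanned by (-2, -8, 2).
With v_1 = -2, v = (-2, -8, 2), so v_3 = 2.

2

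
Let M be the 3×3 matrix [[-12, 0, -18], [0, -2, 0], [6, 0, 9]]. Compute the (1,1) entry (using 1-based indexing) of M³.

Characteristic polynomial: s^3 + 5s^2 + 6s = s(s + 2)(s + 3), so the eigenvalues are -3, -2, 0.
s=0: eigenvector (-3, 0, 2).
s=-2: eigenvector (0, 1, 0).
s=-3: eigenvector (-2, 0, 1).
P = [[-3, 0, -2], [0, 1, 0], [2, 0, 1]], D = diag(0, -2, -3), P⁻¹ = [[1, 0, 2], [0, 1, 0], [-2, 0, -3]].
M³ = P·diag(0, -8, -27)·P⁻¹ = [[-108, 0, -162], [0, -8, 0], [54, 0, 81]].
The requested entry is -108.

-108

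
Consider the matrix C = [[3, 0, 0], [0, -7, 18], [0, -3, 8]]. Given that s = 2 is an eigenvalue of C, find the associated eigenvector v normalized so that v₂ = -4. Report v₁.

0

C − 2I = [[1, 0, 0], [0, -9, 18], [0, -3, 6]].
Solving (C − 2I)v = 0 gives the eigenspace spanned by (0, -4, -2).
With v₂ = -4, v = (0, -4, -2), so v₁ = 0.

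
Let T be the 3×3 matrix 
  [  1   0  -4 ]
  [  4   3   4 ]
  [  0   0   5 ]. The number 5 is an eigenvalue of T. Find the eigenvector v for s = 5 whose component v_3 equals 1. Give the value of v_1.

-1

T − 5I = [[-4, 0, -4], [4, -2, 4], [0, 0, 0]].
Solving (T − 5I)v = 0 gives the eigenspace spanned by (-1, 0, 1).
With v_3 = 1, v = (-1, 0, 1), so v_1 = -1.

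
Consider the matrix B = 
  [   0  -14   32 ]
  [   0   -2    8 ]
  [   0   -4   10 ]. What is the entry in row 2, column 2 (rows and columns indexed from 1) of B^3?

-200

Characteristic polynomial: μ^3 - 8μ^2 + 12μ = μ(μ - 6)(μ - 2), so the eigenvalues are 0, 2, 6.
μ=0: eigenvector (1, 0, 0).
μ=6: eigenvector (3, 1, 1).
μ=2: eigenvector (-2, -2, -1).
P = [[1, 3, -2], [0, 1, -2], [0, 1, -1]], D = diag(0, 6, 2), P⁻¹ = [[1, 1, -4], [0, -1, 2], [0, -1, 1]].
B³ = P·diag(0, 216, 8)·P⁻¹ = [[0, -632, 1280], [0, -200, 416], [0, -208, 424]].
The requested entry is -200.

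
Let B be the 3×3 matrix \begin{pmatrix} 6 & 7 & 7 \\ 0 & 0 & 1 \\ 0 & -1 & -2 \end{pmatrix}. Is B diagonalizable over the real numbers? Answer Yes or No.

Characteristic polynomial: p(λ) = λ^3 - 4λ^2 - 11λ - 6 = (λ - 6)(λ + 1)^2.
λ = -1 has algebraic multiplicity 2; rank(B + 1I) = 2, so geometric multiplicity = 1.
Geometric multiplicity < algebraic multiplicity, so B is not diagonalizable.

No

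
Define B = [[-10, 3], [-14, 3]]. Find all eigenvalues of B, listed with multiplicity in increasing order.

-4, -3

Characteristic polynomial: p(μ) = μ^2 + 7μ + 12 = (μ + 3)(μ + 4).
Roots (with multiplicity): -4, -3.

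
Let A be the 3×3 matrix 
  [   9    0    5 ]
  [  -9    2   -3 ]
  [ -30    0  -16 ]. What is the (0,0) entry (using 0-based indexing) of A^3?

429

Characteristic polynomial: μ^3 + 5μ^2 - 8μ - 12 = (μ - 2)(μ + 1)(μ + 6), so the eigenvalues are -6, -1, 2.
μ=-1: eigenvector (1, 1, -2).
μ=-6: eigenvector (-1, 0, 3).
μ=2: eigenvector (0, 1, 0).
P = [[1, -1, 0], [1, 0, 1], [-2, 3, 0]], D = diag(-1, -6, 2), P⁻¹ = [[3, 0, 1], [2, 0, 1], [-3, 1, -1]].
A³ = P·diag(-1, -216, 8)·P⁻¹ = [[429, 0, 215], [-27, 8, -9], [-1290, 0, -646]].
The requested entry is 429.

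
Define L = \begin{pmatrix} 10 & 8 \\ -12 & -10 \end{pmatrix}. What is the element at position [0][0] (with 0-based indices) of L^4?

Characteristic polynomial: μ^2 - 4 = (μ - 2)(μ + 2), so the eigenvalues are -2, 2.
μ=2: eigenvector (-1, 1).
μ=-2: eigenvector (-2, 3).
P = [[-1, -2], [1, 3]], D = diag(2, -2), P⁻¹ = [[-3, -2], [1, 1]].
L⁴ = P·diag(16, 16)·P⁻¹ = [[16, 0], [0, 16]].
The requested entry is 16.

16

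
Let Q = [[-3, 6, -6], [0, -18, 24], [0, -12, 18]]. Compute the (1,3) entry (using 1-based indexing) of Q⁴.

Characteristic polynomial: t^3 + 3t^2 - 36t - 108 = (t - 6)(t + 3)(t + 6), so the eigenvalues are -6, -3, 6.
t=-3: eigenvector (1, 0, 0).
t=6: eigenvector (0, -1, -1).
t=-6: eigenvector (-2, 2, 1).
P = [[1, 0, -2], [0, -1, 2], [0, -1, 1]], D = diag(-3, 6, -6), P⁻¹ = [[1, 2, -2], [0, 1, -2], [0, 1, -1]].
Q⁴ = P·diag(81, 1296, 1296)·P⁻¹ = [[81, -2430, 2430], [0, 1296, 0], [0, 0, 1296]].
The requested entry is 2430.

2430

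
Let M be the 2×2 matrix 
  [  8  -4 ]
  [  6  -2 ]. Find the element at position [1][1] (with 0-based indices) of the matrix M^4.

-464

Characteristic polynomial: μ^2 - 6μ + 8 = (μ - 4)(μ - 2), so the eigenvalues are 2, 4.
μ=4: eigenvector (1, 1).
μ=2: eigenvector (2, 3).
P = [[1, 2], [1, 3]], D = diag(4, 2), P⁻¹ = [[3, -2], [-1, 1]].
M⁴ = P·diag(256, 16)·P⁻¹ = [[736, -480], [720, -464]].
The requested entry is -464.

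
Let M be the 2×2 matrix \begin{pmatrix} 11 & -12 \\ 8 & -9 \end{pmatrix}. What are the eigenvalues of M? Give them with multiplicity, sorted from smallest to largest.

-1, 3

Characteristic polynomial: p(μ) = μ^2 - 2μ - 3 = (μ - 3)(μ + 1).
Roots (with multiplicity): -1, 3.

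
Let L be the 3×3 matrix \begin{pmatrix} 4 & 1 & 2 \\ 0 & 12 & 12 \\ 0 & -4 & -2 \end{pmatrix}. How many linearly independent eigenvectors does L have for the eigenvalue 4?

1

L − 4I = [[0, 1, 2], [0, 8, 12], [0, -4, -6]].
This matrix has rank 2, so its null space has dimension 3 − 2 = 1.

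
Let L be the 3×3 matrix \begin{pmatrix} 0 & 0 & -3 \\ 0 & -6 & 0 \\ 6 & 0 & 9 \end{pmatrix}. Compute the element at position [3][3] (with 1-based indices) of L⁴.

Characteristic polynomial: λ^3 - 3λ^2 - 36λ + 108 = (λ - 6)(λ - 3)(λ + 6), so the eigenvalues are -6, 3, 6.
λ=3: eigenvector (1, 0, -1).
λ=-6: eigenvector (0, 1, 0).
λ=6: eigenvector (1, 0, -2).
P = [[1, 0, 1], [0, 1, 0], [-1, 0, -2]], D = diag(3, -6, 6), P⁻¹ = [[2, 0, 1], [0, 1, 0], [-1, 0, -1]].
L⁴ = P·diag(81, 1296, 1296)·P⁻¹ = [[-1134, 0, -1215], [0, 1296, 0], [2430, 0, 2511]].
The requested entry is 2511.

2511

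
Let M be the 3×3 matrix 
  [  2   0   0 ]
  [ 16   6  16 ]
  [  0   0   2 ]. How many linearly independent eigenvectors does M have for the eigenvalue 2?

M − 2I = [[0, 0, 0], [16, 4, 16], [0, 0, 0]].
This matrix has rank 1, so its null space has dimension 3 − 1 = 2.

2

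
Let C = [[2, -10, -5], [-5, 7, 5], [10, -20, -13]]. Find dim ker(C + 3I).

2

C + 3I = [[5, -10, -5], [-5, 10, 5], [10, -20, -10]].
This matrix has rank 1, so its null space has dimension 3 − 1 = 2.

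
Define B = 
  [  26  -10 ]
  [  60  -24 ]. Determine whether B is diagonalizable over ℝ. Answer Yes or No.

Characteristic polynomial: p(s) = s^2 - 2s - 24 = (s - 6)(s + 4).
All 2 eigenvalues are distinct, so B is diagonalizable.

Yes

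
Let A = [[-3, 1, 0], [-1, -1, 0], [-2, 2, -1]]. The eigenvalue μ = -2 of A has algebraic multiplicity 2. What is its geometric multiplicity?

A + 2I = [[-1, 1, 0], [-1, 1, 0], [-2, 2, 1]].
This matrix has rank 2, so its null space has dimension 3 − 2 = 1.

1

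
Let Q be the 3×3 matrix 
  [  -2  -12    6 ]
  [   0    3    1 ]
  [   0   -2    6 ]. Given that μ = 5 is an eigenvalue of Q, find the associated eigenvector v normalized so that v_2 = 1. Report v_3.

2

Q − 5I = [[-7, -12, 6], [0, -2, 1], [0, -2, 1]].
Solving (Q − 5I)v = 0 gives the eigenspace spanned by (0, 1, 2).
With v_2 = 1, v = (0, 1, 2), so v_3 = 2.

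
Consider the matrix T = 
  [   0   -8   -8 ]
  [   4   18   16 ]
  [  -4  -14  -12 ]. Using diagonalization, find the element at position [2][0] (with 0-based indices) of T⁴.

Characteristic polynomial: λ^3 - 6λ^2 + 8λ = λ(λ - 4)(λ - 2), so the eigenvalues are 0, 2, 4.
λ=4: eigenvector (-2, 4, -3).
λ=0: eigenvector (1, -2, 2).
λ=2: eigenvector (0, -1, 1).
P = [[-2, 1, 0], [4, -2, -1], [-3, 2, 1]], D = diag(4, 0, 2), P⁻¹ = [[0, 1, 1], [1, 2, 2], [-2, -1, 0]].
T⁴ = P·diag(256, 0, 16)·P⁻¹ = [[0, -512, -512], [32, 1040, 1024], [-32, -784, -768]].
The requested entry is -32.

-32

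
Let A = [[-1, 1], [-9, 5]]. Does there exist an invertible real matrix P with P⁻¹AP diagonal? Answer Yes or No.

Characteristic polynomial: p(t) = t^2 - 4t + 4 = (t - 2)^2.
t = 2 has algebraic multiplicity 2; rank(A − 2I) = 1, so geometric multiplicity = 1.
Geometric multiplicity < algebraic multiplicity, so A is not diagonalizable.

No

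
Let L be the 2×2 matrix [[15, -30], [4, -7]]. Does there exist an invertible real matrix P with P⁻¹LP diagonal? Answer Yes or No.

Yes

Characteristic polynomial: p(r) = r^2 - 8r + 15 = (r - 5)(r - 3).
All 2 eigenvalues are distinct, so L is diagonalizable.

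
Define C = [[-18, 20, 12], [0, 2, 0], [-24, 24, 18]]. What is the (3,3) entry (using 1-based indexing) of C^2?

36

Characteristic polynomial: μ^3 - 2μ^2 - 36μ + 72 = (μ - 6)(μ - 2)(μ + 6), so the eigenvalues are -6, 2, 6.
μ=2: eigenvector (1, 1, 0).
μ=-6: eigenvector (-1, 0, -1).
μ=6: eigenvector (1, 0, 2).
P = [[1, -1, 1], [1, 0, 0], [0, -1, 2]], D = diag(2, -6, 6), P⁻¹ = [[0, 1, 0], [-2, 2, 1], [-1, 1, 1]].
C² = P·diag(4, 36, 36)·P⁻¹ = [[36, -32, 0], [0, 4, 0], [0, 0, 36]].
The requested entry is 36.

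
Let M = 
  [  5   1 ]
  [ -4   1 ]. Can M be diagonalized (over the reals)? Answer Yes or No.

No

Characteristic polynomial: p(r) = r^2 - 6r + 9 = (r - 3)^2.
r = 3 has algebraic multiplicity 2; rank(M − 3I) = 1, so geometric multiplicity = 1.
Geometric multiplicity < algebraic multiplicity, so M is not diagonalizable.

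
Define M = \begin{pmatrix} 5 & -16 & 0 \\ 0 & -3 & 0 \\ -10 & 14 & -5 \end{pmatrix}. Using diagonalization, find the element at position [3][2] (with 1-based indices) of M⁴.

Characteristic polynomial: s^3 + 3s^2 - 25s - 75 = (s - 5)(s + 3)(s + 5), so the eigenvalues are -5, -3, 5.
s=-5: eigenvector (0, 0, 1).
s=-3: eigenvector (2, 1, -3).
s=5: eigenvector (1, 0, -1).
P = [[0, 2, 1], [0, 1, 0], [1, -3, -1]], D = diag(-5, -3, 5), P⁻¹ = [[1, 1, 1], [0, 1, 0], [1, -2, 0]].
M⁴ = P·diag(625, 81, 625)·P⁻¹ = [[625, -1088, 0], [0, 81, 0], [0, 1632, 625]].
The requested entry is 1632.

1632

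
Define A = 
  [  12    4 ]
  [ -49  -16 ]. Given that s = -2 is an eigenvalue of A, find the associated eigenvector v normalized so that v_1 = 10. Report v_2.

-35

A + 2I = [[14, 4], [-49, -14]].
Solving (A + 2I)v = 0 gives the eigenspace spanned by (10, -35).
With v_1 = 10, v = (10, -35), so v_2 = -35.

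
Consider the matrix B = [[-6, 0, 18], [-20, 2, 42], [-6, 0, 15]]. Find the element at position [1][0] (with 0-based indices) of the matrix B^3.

-1172

Characteristic polynomial: λ^3 - 11λ^2 + 36λ - 36 = (λ - 6)(λ - 3)(λ - 2), so the eigenvalues are 2, 3, 6.
λ=6: eigenvector (-3, -6, -2).
λ=2: eigenvector (0, 1, 0).
λ=3: eigenvector (2, 2, 1).
P = [[-3, 0, 2], [-6, 1, 2], [-2, 0, 1]], D = diag(6, 2, 3), P⁻¹ = [[1, 0, -2], [2, 1, -6], [2, 0, -3]].
B³ = P·diag(216, 8, 27)·P⁻¹ = [[-540, 0, 1134], [-1172, 8, 2382], [-378, 0, 783]].
The requested entry is -1172.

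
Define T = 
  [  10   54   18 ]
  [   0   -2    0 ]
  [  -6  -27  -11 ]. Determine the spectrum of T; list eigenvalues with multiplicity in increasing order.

-2, -2, 1

Characteristic polynomial: p(s) = s^3 + 3s^2 - 4 = (s - 1)(s + 2)^2.
Roots (with multiplicity): -2, -2, 1.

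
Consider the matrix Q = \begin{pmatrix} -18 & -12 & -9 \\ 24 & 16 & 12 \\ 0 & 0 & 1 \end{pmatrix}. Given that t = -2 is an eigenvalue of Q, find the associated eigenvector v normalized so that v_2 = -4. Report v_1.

3

Q + 2I = [[-16, -12, -9], [24, 18, 12], [0, 0, 3]].
Solving (Q + 2I)v = 0 gives the eigenspace spanned by (3, -4, 0).
With v_2 = -4, v = (3, -4, 0), so v_1 = 3.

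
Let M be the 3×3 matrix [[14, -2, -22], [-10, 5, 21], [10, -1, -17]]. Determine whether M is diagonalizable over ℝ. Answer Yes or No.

No

Characteristic polynomial: p(t) = t^3 - 2t^2 - 32t + 96 = (t - 4)^2(t + 6).
t = 4 has algebraic multiplicity 2; rank(M − 4I) = 2, so geometric multiplicity = 1.
Geometric multiplicity < algebraic multiplicity, so M is not diagonalizable.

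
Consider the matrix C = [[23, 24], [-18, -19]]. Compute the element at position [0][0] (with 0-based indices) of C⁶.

Characteristic polynomial: λ^2 - 4λ - 5 = (λ - 5)(λ + 1), so the eigenvalues are -1, 5.
λ=-1: eigenvector (-1, 1).
λ=5: eigenvector (4, -3).
P = [[-1, 4], [1, -3]], D = diag(-1, 5), P⁻¹ = [[3, 4], [1, 1]].
C⁶ = P·diag(1, 15625)·P⁻¹ = [[62497, 62496], [-46872, -46871]].
The requested entry is 62497.

62497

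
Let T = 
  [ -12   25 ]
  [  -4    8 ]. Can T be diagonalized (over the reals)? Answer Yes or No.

Characteristic polynomial: p(r) = r^2 + 4r + 4 = (r + 2)^2.
r = -2 has algebraic multiplicity 2; rank(T + 2I) = 1, so geometric multiplicity = 1.
Geometric multiplicity < algebraic multiplicity, so T is not diagonalizable.

No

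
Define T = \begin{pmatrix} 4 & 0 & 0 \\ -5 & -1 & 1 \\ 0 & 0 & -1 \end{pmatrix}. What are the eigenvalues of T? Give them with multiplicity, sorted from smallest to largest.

Characteristic polynomial: p(s) = s^3 - 2s^2 - 7s - 4 = (s - 4)(s + 1)^2.
Roots (with multiplicity): -1, -1, 4.

-1, -1, 4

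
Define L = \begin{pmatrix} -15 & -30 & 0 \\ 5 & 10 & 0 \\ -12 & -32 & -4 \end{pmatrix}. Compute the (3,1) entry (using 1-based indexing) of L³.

Characteristic polynomial: t^3 + 9t^2 + 20t = t(t + 4)(t + 5), so the eigenvalues are -5, -4, 0.
t=0: eigenvector (-2, 1, -2).
t=-5: eigenvector (3, -1, 4).
t=-4: eigenvector (0, 0, 1).
P = [[-2, 3, 0], [1, -1, 0], [-2, 4, 1]], D = diag(0, -5, -4), P⁻¹ = [[1, 3, 0], [1, 2, 0], [-2, -2, 1]].
L³ = P·diag(0, -125, -64)·P⁻¹ = [[-375, -750, 0], [125, 250, 0], [-372, -872, -64]].
The requested entry is -372.

-372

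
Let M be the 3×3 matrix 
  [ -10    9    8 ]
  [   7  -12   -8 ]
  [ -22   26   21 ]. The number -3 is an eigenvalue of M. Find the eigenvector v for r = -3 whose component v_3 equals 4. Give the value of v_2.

-2

M + 3I = [[-7, 9, 8], [7, -9, -8], [-22, 26, 24]].
Solving (M + 3I)v = 0 gives the eigenspace spanned by (2, -2, 4).
With v_3 = 4, v = (2, -2, 4), so v_2 = -2.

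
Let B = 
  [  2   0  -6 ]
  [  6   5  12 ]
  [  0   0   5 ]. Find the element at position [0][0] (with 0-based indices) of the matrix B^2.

Characteristic polynomial: λ^3 - 12λ^2 + 45λ - 50 = (λ - 5)^2(λ - 2), so the eigenvalues are 2, 5, 5.
λ=2: eigenvector (1, -2, 0).
λ=5: eigenvector (0, 1, 0).
λ=5: eigenvector (-2, 0, 1).
P = [[1, 0, -2], [-2, 1, 0], [0, 0, 1]], D = diag(2, 5, 5), P⁻¹ = [[1, 0, 2], [2, 1, 4], [0, 0, 1]].
B² = P·diag(4, 25, 25)·P⁻¹ = [[4, 0, -42], [42, 25, 84], [0, 0, 25]].
The requested entry is 4.

4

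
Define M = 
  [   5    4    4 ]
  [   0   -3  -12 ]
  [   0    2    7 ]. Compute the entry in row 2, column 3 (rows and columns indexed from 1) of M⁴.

-480

Characteristic polynomial: r^3 - 9r^2 + 23r - 15 = (r - 5)(r - 3)(r - 1), so the eigenvalues are 1, 3, 5.
r=3: eigenvector (2, -2, 1).
r=1: eigenvector (-2, 3, -1).
r=5: eigenvector (1, 0, 0).
P = [[2, -2, 1], [-2, 3, 0], [1, -1, 0]], D = diag(3, 1, 5), P⁻¹ = [[0, 1, 3], [0, 1, 2], [1, 0, -2]].
M⁴ = P·diag(81, 1, 625)·P⁻¹ = [[625, 160, -768], [0, -159, -480], [0, 80, 241]].
The requested entry is -480.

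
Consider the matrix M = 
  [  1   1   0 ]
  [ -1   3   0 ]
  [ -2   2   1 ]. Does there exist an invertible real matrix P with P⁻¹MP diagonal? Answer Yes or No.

Characteristic polynomial: p(r) = r^3 - 5r^2 + 8r - 4 = (r - 2)^2(r - 1).
r = 2 has algebraic multiplicity 2; rank(M − 2I) = 2, so geometric multiplicity = 1.
Geometric multiplicity < algebraic multiplicity, so M is not diagonalizable.

No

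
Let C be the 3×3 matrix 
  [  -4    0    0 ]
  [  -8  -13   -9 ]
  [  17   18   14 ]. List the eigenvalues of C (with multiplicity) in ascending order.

-4, -4, 5

Characteristic polynomial: p(λ) = λ^3 + 3λ^2 - 24λ - 80 = (λ - 5)(λ + 4)^2.
Roots (with multiplicity): -4, -4, 5.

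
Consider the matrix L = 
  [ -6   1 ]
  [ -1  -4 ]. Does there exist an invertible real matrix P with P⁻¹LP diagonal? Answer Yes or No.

Characteristic polynomial: p(t) = t^2 + 10t + 25 = (t + 5)^2.
t = -5 has algebraic multiplicity 2; rank(L + 5I) = 1, so geometric multiplicity = 1.
Geometric multiplicity < algebraic multiplicity, so L is not diagonalizable.

No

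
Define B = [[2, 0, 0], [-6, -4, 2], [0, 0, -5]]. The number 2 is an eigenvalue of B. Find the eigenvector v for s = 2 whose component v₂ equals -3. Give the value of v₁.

B − 2I = [[0, 0, 0], [-6, -6, 2], [0, 0, -7]].
Solving (B − 2I)v = 0 gives the eigenspace spanned by (3, -3, 0).
With v₂ = -3, v = (3, -3, 0), so v₁ = 3.

3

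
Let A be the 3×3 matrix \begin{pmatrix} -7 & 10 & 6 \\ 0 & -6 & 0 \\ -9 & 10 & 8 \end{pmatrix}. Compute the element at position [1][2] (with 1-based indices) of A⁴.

Characteristic polynomial: μ^3 + 5μ^2 - 8μ - 12 = (μ - 2)(μ + 1)(μ + 6), so the eigenvalues are -6, -1, 2.
μ=-1: eigenvector (1, 0, 1).
μ=-6: eigenvector (-2, 1, -2).
μ=2: eigenvector (2, 0, 3).
P = [[1, -2, 2], [0, 1, 0], [1, -2, 3]], D = diag(-1, -6, 2), P⁻¹ = [[3, 2, -2], [0, 1, 0], [-1, 0, 1]].
A⁴ = P·diag(1, 1296, 16)·P⁻¹ = [[-29, -2590, 30], [0, 1296, 0], [-45, -2590, 46]].
The requested entry is -2590.

-2590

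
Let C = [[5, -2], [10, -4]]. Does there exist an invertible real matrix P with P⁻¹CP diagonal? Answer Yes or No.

Yes

Characteristic polynomial: p(r) = r^2 - r = r(r - 1).
All 2 eigenvalues are distinct, so C is diagonalizable.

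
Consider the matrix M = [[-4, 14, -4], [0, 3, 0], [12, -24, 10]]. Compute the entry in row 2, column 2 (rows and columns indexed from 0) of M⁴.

Characteristic polynomial: r^3 - 9r^2 + 26r - 24 = (r - 4)(r - 3)(r - 2), so the eigenvalues are 2, 3, 4.
r=4: eigenvector (1, 0, -2).
r=3: eigenvector (2, 1, 0).
r=2: eigenvector (2, 0, -3).
P = [[1, 2, 2], [0, 1, 0], [-2, 0, -3]], D = diag(4, 3, 2), P⁻¹ = [[-3, 6, -2], [0, 1, 0], [2, -4, 1]].
M⁴ = P·diag(256, 81, 16)·P⁻¹ = [[-704, 1570, -480], [0, 81, 0], [1440, -2880, 976]].
The requested entry is 976.

976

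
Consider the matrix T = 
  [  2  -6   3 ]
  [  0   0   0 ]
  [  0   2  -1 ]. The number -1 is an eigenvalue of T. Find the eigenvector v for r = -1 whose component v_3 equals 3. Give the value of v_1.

-3

T + 1I = [[3, -6, 3], [0, 1, 0], [0, 2, 0]].
Solving (T + 1I)v = 0 gives the eigenspace spanned by (-3, 0, 3).
With v_3 = 3, v = (-3, 0, 3), so v_1 = -3.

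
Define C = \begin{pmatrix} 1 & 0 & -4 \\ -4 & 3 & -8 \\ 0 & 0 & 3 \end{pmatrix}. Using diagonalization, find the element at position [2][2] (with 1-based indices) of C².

Characteristic polynomial: r^3 - 7r^2 + 15r - 9 = (r - 3)^2(r - 1), so the eigenvalues are 1, 3, 3.
r=1: eigenvector (1, 2, 0).
r=3: eigenvector (0, 1, 0).
r=3: eigenvector (-2, 0, 1).
P = [[1, 0, -2], [2, 1, 0], [0, 0, 1]], D = diag(1, 3, 3), P⁻¹ = [[1, 0, 2], [-2, 1, -4], [0, 0, 1]].
C² = P·diag(1, 9, 9)·P⁻¹ = [[1, 0, -16], [-16, 9, -32], [0, 0, 9]].
The requested entry is 9.

9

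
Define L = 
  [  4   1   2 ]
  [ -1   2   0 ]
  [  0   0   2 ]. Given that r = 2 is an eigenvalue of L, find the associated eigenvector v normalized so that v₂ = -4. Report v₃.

2

L − 2I = [[2, 1, 2], [-1, 0, 0], [0, 0, 0]].
Solving (L − 2I)v = 0 gives the eigenspace spanned by (0, -4, 2).
With v₂ = -4, v = (0, -4, 2), so v₃ = 2.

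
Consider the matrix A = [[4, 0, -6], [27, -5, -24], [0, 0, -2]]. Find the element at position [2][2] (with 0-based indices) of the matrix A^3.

Characteristic polynomial: r^3 + 3r^2 - 18r - 40 = (r - 4)(r + 2)(r + 5), so the eigenvalues are -5, -2, 4.
r=4: eigenvector (1, 3, 0).
r=-5: eigenvector (0, 1, 0).
r=-2: eigenvector (1, 1, 1).
P = [[1, 0, 1], [3, 1, 1], [0, 0, 1]], D = diag(4, -5, -2), P⁻¹ = [[1, 0, -1], [-3, 1, 2], [0, 0, 1]].
A³ = P·diag(64, -125, -8)·P⁻¹ = [[64, 0, -72], [567, -125, -450], [0, 0, -8]].
The requested entry is -8.

-8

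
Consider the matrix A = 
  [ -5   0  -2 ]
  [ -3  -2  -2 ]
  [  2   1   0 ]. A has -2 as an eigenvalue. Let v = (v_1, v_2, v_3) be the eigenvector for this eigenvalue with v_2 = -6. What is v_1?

-6

A + 2I = [[-3, 0, -2], [-3, 0, -2], [2, 1, 2]].
Solving (A + 2I)v = 0 gives the eigenspace spanned by (-6, -6, 9).
With v_2 = -6, v = (-6, -6, 9), so v_1 = -6.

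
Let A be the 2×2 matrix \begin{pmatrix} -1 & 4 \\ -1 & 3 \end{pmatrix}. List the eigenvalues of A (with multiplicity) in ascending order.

Characteristic polynomial: p(λ) = λ^2 - 2λ + 1 = (λ - 1)^2.
Roots (with multiplicity): 1, 1.

1, 1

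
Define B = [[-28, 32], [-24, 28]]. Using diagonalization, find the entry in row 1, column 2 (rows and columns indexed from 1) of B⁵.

8192

Characteristic polynomial: t^2 - 16 = (t - 4)(t + 4), so the eigenvalues are -4, 4.
t=-4: eigenvector (4, 3).
t=4: eigenvector (1, 1).
P = [[4, 1], [3, 1]], D = diag(-4, 4), P⁻¹ = [[1, -1], [-3, 4]].
B⁵ = P·diag(-1024, 1024)·P⁻¹ = [[-7168, 8192], [-6144, 7168]].
The requested entry is 8192.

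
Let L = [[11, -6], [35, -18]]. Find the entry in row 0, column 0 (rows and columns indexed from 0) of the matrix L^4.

Characteristic polynomial: t^2 + 7t + 12 = (t + 3)(t + 4), so the eigenvalues are -4, -3.
t=-4: eigenvector (-2, -5).
t=-3: eigenvector (3, 7).
P = [[-2, 3], [-5, 7]], D = diag(-4, -3), P⁻¹ = [[7, -3], [5, -2]].
L⁴ = P·diag(256, 81)·P⁻¹ = [[-2369, 1050], [-6125, 2706]].
The requested entry is -2369.

-2369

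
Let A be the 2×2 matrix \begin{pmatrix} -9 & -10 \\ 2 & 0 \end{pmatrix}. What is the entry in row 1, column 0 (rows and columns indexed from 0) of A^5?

4202

Characteristic polynomial: t^2 + 9t + 20 = (t + 4)(t + 5), so the eigenvalues are -5, -4.
t=-4: eigenvector (-2, 1).
t=-5: eigenvector (-5, 2).
P = [[-2, -5], [1, 2]], D = diag(-4, -5), P⁻¹ = [[2, 5], [-1, -2]].
A⁵ = P·diag(-1024, -3125)·P⁻¹ = [[-11529, -21010], [4202, 7380]].
The requested entry is 4202.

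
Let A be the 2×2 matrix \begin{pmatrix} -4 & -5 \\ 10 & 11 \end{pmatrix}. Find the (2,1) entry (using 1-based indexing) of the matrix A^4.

Characteristic polynomial: s^2 - 7s + 6 = (s - 6)(s - 1), so the eigenvalues are 1, 6.
s=1: eigenvector (1, -1).
s=6: eigenvector (1, -2).
P = [[1, 1], [-1, -2]], D = diag(1, 6), P⁻¹ = [[2, 1], [-1, -1]].
A⁴ = P·diag(1, 1296)·P⁻¹ = [[-1294, -1295], [2590, 2591]].
The requested entry is 2590.

2590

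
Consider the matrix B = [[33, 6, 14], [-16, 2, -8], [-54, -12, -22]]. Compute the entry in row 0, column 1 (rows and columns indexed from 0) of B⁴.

Characteristic polynomial: μ^3 - 13μ^2 + 52μ - 60 = (μ - 6)(μ - 5)(μ - 2), so the eigenvalues are 2, 5, 6.
μ=5: eigenvector (1, 0, -2).
μ=2: eigenvector (-2, 1, 4).
μ=6: eigenvector (2, -2, -3).
P = [[1, -2, 2], [0, 1, -2], [-2, 4, -3]], D = diag(5, 2, 6), P⁻¹ = [[5, 2, 2], [4, 1, 2], [2, 0, 1]].
B⁴ = P·diag(625, 16, 1296)·P⁻¹ = [[8181, 1218, 3778], [-5120, 16, -2560], [-13770, -2436, -6260]].
The requested entry is 1218.

1218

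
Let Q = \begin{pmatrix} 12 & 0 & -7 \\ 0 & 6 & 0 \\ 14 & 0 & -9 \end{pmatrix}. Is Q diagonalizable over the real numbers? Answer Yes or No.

Yes

Characteristic polynomial: p(t) = t^3 - 9t^2 + 8t + 60 = (t - 6)(t - 5)(t + 2).
All 3 eigenvalues are distinct, so Q is diagonalizable.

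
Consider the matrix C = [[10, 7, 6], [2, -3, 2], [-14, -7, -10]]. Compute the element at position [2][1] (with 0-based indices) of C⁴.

Characteristic polynomial: s^3 + 3s^2 - 16s - 48 = (s - 4)(s + 3)(s + 4), so the eigenvalues are -4, -3, 4.
s=-4: eigenvector (1, -2, 0).
s=-3: eigenvector (-1, 1, 1).
s=4: eigenvector (-1, 0, 1).
P = [[1, -1, -1], [-2, 1, 0], [0, 1, 1]], D = diag(-4, -3, 4), P⁻¹ = [[1, 0, 1], [2, 1, 2], [-2, -1, -1]].
C⁴ = P·diag(256, 81, 256)·P⁻¹ = [[606, 175, 350], [-350, 81, -350], [-350, -175, -94]].
The requested entry is -175.

-175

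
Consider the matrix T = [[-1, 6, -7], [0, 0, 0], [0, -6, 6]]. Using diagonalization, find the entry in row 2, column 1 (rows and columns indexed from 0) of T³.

-216

Characteristic polynomial: λ^3 - 5λ^2 - 6λ = λ(λ - 6)(λ + 1), so the eigenvalues are -1, 0, 6.
λ=0: eigenvector (-1, 1, 1).
λ=-1: eigenvector (1, 0, 0).
λ=6: eigenvector (-1, 0, 1).
P = [[-1, 1, -1], [1, 0, 0], [1, 0, 1]], D = diag(0, -1, 6), P⁻¹ = [[0, 1, 0], [1, 0, 1], [0, -1, 1]].
T³ = P·diag(0, -1, 216)·P⁻¹ = [[-1, 216, -217], [0, 0, 0], [0, -216, 216]].
The requested entry is -216.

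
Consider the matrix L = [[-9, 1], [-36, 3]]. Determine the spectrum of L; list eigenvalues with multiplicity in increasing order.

Characteristic polynomial: p(t) = t^2 + 6t + 9 = (t + 3)^2.
Roots (with multiplicity): -3, -3.

-3, -3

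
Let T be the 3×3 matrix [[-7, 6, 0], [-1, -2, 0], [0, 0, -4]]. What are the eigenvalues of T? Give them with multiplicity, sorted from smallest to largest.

Characteristic polynomial: p(r) = r^3 + 13r^2 + 56r + 80 = (r + 4)^2(r + 5).
Roots (with multiplicity): -5, -4, -4.

-5, -4, -4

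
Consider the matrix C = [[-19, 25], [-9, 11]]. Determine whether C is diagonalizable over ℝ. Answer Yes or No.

Characteristic polynomial: p(t) = t^2 + 8t + 16 = (t + 4)^2.
t = -4 has algebraic multiplicity 2; rank(C + 4I) = 1, so geometric multiplicity = 1.
Geometric multiplicity < algebraic multiplicity, so C is not diagonalizable.

No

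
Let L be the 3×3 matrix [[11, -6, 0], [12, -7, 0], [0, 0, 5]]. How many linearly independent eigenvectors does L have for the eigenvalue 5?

L − 5I = [[6, -6, 0], [12, -12, 0], [0, 0, 0]].
This matrix has rank 1, so its null space has dimension 3 − 1 = 2.

2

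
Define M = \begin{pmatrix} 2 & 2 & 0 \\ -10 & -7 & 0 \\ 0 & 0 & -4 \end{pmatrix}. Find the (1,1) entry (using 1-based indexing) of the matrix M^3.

Characteristic polynomial: s^3 + 9s^2 + 26s + 24 = (s + 2)(s + 3)(s + 4), so the eigenvalues are -4, -3, -2.
s=-4: eigenvector (0, 0, 1).
s=-3: eigenvector (-2, 5, 0).
s=-2: eigenvector (1, -2, 0).
P = [[0, -2, 1], [0, 5, -2], [1, 0, 0]], D = diag(-4, -3, -2), P⁻¹ = [[0, 0, 1], [2, 1, 0], [5, 2, 0]].
M³ = P·diag(-64, -27, -8)·P⁻¹ = [[68, 38, 0], [-190, -103, 0], [0, 0, -64]].
The requested entry is 68.

68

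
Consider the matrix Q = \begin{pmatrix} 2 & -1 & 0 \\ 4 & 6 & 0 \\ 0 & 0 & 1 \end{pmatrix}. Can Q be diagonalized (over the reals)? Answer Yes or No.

Characteristic polynomial: p(λ) = λ^3 - 9λ^2 + 24λ - 16 = (λ - 4)^2(λ - 1).
λ = 4 has algebraic multiplicity 2; rank(Q − 4I) = 2, so geometric multiplicity = 1.
Geometric multiplicity < algebraic multiplicity, so Q is not diagonalizable.

No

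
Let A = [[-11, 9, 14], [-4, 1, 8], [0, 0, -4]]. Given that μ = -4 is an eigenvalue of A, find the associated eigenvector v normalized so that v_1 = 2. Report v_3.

A + 4I = [[-7, 9, 14], [-4, 5, 8], [0, 0, 0]].
Solving (A + 4I)v = 0 gives the eigenspace spanned by (2, 0, 1).
With v_1 = 2, v = (2, 0, 1), so v_3 = 1.

1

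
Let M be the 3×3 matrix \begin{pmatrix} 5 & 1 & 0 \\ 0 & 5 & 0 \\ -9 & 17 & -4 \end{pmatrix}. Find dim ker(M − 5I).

M − 5I = [[0, 1, 0], [0, 0, 0], [-9, 17, -9]].
This matrix has rank 2, so its null space has dimension 3 − 2 = 1.

1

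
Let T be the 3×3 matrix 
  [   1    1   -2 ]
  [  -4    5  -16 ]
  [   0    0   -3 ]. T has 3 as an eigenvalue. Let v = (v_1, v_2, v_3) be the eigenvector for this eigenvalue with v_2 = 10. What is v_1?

T − 3I = [[-2, 1, -2], [-4, 2, -16], [0, 0, -6]].
Solving (T − 3I)v = 0 gives the eigenspace spanned by (5, 10, 0).
With v_2 = 10, v = (5, 10, 0), so v_1 = 5.

5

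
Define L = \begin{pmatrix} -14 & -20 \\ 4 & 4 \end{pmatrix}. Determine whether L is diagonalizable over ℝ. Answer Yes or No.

Yes

Characteristic polynomial: p(r) = r^2 + 10r + 24 = (r + 4)(r + 6).
All 2 eigenvalues are distinct, so L is diagonalizable.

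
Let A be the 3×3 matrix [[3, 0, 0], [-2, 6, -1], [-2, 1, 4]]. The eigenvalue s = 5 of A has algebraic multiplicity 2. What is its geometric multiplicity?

1

A − 5I = [[-2, 0, 0], [-2, 1, -1], [-2, 1, -1]].
This matrix has rank 2, so its null space has dimension 3 − 2 = 1.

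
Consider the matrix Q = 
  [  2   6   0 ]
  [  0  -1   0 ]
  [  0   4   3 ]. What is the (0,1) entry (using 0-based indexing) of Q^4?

30

Characteristic polynomial: λ^3 - 4λ^2 + λ + 6 = (λ - 3)(λ - 2)(λ + 1), so the eigenvalues are -1, 2, 3.
λ=2: eigenvector (1, 0, 0).
λ=-1: eigenvector (-2, 1, -1).
λ=3: eigenvector (0, 0, 1).
P = [[1, -2, 0], [0, 1, 0], [0, -1, 1]], D = diag(2, -1, 3), P⁻¹ = [[1, 2, 0], [0, 1, 0], [0, 1, 1]].
Q⁴ = P·diag(16, 1, 81)·P⁻¹ = [[16, 30, 0], [0, 1, 0], [0, 80, 81]].
The requested entry is 30.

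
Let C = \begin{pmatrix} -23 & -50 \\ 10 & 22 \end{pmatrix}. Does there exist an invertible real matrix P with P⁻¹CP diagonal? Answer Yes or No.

Characteristic polynomial: p(μ) = μ^2 + μ - 6 = (μ - 2)(μ + 3).
All 2 eigenvalues are distinct, so C is diagonalizable.

Yes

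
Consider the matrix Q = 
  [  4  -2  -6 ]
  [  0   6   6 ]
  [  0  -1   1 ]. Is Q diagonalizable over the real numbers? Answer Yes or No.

Characteristic polynomial: p(λ) = λ^3 - 11λ^2 + 40λ - 48 = (λ - 4)^2(λ - 3).
λ = 4 has algebraic multiplicity 2; rank(Q − 4I) = 1, so geometric multiplicity = 2.
Every eigenvalue has geometric = algebraic multiplicity, so Q is diagonalizable.

Yes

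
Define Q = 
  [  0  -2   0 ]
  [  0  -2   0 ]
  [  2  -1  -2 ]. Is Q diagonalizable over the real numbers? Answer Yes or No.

No

Characteristic polynomial: p(s) = s^3 + 4s^2 + 4s = s(s + 2)^2.
s = -2 has algebraic multiplicity 2; rank(Q + 2I) = 2, so geometric multiplicity = 1.
Geometric multiplicity < algebraic multiplicity, so Q is not diagonalizable.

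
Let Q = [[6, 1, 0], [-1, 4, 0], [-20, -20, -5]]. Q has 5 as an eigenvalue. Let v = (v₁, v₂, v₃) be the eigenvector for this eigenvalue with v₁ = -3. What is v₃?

0

Q − 5I = [[1, 1, 0], [-1, -1, 0], [-20, -20, -10]].
Solving (Q − 5I)v = 0 gives the eigenspace spanned by (-3, 3, 0).
With v₁ = -3, v = (-3, 3, 0), so v₃ = 0.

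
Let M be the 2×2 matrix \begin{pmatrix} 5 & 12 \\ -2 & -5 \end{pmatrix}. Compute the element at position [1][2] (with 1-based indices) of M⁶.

0

Characteristic polynomial: λ^2 - 1 = (λ - 1)(λ + 1), so the eigenvalues are -1, 1.
λ=1: eigenvector (-3, 1).
λ=-1: eigenvector (2, -1).
P = [[-3, 2], [1, -1]], D = diag(1, -1), P⁻¹ = [[-1, -2], [-1, -3]].
M⁶ = P·diag(1, 1)·P⁻¹ = [[1, 0], [0, 1]].
The requested entry is 0.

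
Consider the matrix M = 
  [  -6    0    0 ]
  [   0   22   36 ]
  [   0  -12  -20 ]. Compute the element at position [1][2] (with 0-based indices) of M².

72

Characteristic polynomial: r^3 + 4r^2 - 20r - 48 = (r - 4)(r + 2)(r + 6), so the eigenvalues are -6, -2, 4.
r=-6: eigenvector (1, 0, 0).
r=-2: eigenvector (0, -3, 2).
r=4: eigenvector (0, -2, 1).
P = [[1, 0, 0], [0, -3, -2], [0, 2, 1]], D = diag(-6, -2, 4), P⁻¹ = [[1, 0, 0], [0, 1, 2], [0, -2, -3]].
M² = P·diag(36, 4, 16)·P⁻¹ = [[36, 0, 0], [0, 52, 72], [0, -24, -32]].
The requested entry is 72.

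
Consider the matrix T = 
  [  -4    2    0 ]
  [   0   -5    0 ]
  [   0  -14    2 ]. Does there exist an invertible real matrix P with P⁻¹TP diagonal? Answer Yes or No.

Characteristic polynomial: p(λ) = λ^3 + 7λ^2 + 2λ - 40 = (λ - 2)(λ + 4)(λ + 5).
All 3 eigenvalues are distinct, so T is diagonalizable.

Yes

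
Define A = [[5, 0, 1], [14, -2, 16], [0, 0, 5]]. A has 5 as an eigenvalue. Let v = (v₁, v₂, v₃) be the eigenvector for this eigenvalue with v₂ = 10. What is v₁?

5

A − 5I = [[0, 0, 1], [14, -7, 16], [0, 0, 0]].
Solving (A − 5I)v = 0 gives the eigenspace spanned by (5, 10, 0).
With v₂ = 10, v = (5, 10, 0), so v₁ = 5.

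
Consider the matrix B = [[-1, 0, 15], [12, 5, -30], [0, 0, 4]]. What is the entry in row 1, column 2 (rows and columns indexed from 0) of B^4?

-1530

Characteristic polynomial: λ^3 - 8λ^2 + 11λ + 20 = (λ - 5)(λ - 4)(λ + 1), so the eigenvalues are -1, 4, 5.
λ=-1: eigenvector (1, -2, 0).
λ=5: eigenvector (0, 1, 0).
λ=4: eigenvector (3, -6, 1).
P = [[1, 0, 3], [-2, 1, -6], [0, 0, 1]], D = diag(-1, 5, 4), P⁻¹ = [[1, 0, -3], [2, 1, 0], [0, 0, 1]].
B⁴ = P·diag(1, 625, 256)·P⁻¹ = [[1, 0, 765], [1248, 625, -1530], [0, 0, 256]].
The requested entry is -1530.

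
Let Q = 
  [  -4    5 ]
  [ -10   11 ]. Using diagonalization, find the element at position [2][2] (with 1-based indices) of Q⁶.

Characteristic polynomial: s^2 - 7s + 6 = (s - 6)(s - 1), so the eigenvalues are 1, 6.
s=1: eigenvector (-1, -1).
s=6: eigenvector (1, 2).
P = [[-1, 1], [-1, 2]], D = diag(1, 6), P⁻¹ = [[-2, 1], [-1, 1]].
Q⁶ = P·diag(1, 46656)·P⁻¹ = [[-46654, 46655], [-93310, 93311]].
The requested entry is 93311.

93311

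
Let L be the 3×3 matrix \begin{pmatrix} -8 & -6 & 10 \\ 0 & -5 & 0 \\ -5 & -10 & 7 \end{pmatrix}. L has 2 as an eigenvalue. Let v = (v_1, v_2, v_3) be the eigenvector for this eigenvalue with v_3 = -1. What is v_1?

L − 2I = [[-10, -6, 10], [0, -7, 0], [-5, -10, 5]].
Solving (L − 2I)v = 0 gives the eigenspace spanned by (-1, 0, -1).
With v_3 = -1, v = (-1, 0, -1), so v_1 = -1.

-1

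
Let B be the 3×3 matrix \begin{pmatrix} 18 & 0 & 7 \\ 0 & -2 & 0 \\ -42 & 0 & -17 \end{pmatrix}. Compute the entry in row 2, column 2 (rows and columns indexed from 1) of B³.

Characteristic polynomial: t^3 + t^2 - 14t - 24 = (t - 4)(t + 2)(t + 3), so the eigenvalues are -3, -2, 4.
t=4: eigenvector (1, 0, -2).
t=-2: eigenvector (0, 1, 0).
t=-3: eigenvector (-1, 0, 3).
P = [[1, 0, -1], [0, 1, 0], [-2, 0, 3]], D = diag(4, -2, -3), P⁻¹ = [[3, 0, 1], [0, 1, 0], [2, 0, 1]].
B³ = P·diag(64, -8, -27)·P⁻¹ = [[246, 0, 91], [0, -8, 0], [-546, 0, -209]].
The requested entry is -8.

-8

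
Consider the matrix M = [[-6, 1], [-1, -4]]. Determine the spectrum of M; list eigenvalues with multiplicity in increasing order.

-5, -5

Characteristic polynomial: p(s) = s^2 + 10s + 25 = (s + 5)^2.
Roots (with multiplicity): -5, -5.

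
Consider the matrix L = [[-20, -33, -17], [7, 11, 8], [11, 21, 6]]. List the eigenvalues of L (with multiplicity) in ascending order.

Characteristic polynomial: p(μ) = μ^3 + 3μ^2 - 24μ - 80 = (μ - 5)(μ + 4)^2.
Roots (with multiplicity): -4, -4, 5.

-4, -4, 5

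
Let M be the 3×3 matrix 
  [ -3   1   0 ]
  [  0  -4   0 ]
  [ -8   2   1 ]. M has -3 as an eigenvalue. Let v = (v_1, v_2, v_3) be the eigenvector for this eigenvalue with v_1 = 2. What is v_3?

4

M + 3I = [[0, 1, 0], [0, -1, 0], [-8, 2, 4]].
Solving (M + 3I)v = 0 gives the eigenspace spanned by (2, 0, 4).
With v_1 = 2, v = (2, 0, 4), so v_3 = 4.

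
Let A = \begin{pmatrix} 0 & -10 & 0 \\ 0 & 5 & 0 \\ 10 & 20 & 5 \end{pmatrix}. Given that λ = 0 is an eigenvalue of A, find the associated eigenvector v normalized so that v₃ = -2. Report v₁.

1

A = [[0, -10, 0], [0, 5, 0], [10, 20, 5]].
Solving (A)v = 0 gives the eigenspace spanned by (1, 0, -2).
With v₃ = -2, v = (1, 0, -2), so v₁ = 1.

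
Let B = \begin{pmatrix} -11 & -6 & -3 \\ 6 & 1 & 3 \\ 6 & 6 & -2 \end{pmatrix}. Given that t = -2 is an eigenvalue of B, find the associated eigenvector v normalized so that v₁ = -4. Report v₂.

4

B + 2I = [[-9, -6, -3], [6, 3, 3], [6, 6, 0]].
Solving (B + 2I)v = 0 gives the eigenspace spanned by (-4, 4, 4).
With v₁ = -4, v = (-4, 4, 4), so v₂ = 4.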